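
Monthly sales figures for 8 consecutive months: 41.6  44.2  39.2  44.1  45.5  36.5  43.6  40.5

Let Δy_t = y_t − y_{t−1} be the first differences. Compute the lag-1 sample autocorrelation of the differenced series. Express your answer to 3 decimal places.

First differences Δy: 2.6, -5.0, 4.9, 1.4, -9.0, 7.1, -3.1
Mean of differences = -0.1571
Numerator Σ(Δy_t−Δȳ)(Δy_{t+1}−Δȳ) = -129.2690
Denominator Σ(Δy_t−Δȳ)² = 198.5771
r_1(Δy) = -129.2690 / 198.5771 = -0.651

-0.651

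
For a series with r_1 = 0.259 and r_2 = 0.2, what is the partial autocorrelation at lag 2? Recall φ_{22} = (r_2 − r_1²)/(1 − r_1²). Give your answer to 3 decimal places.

0.142

φ_{22} = (r_2 − r_1²) / (1 − r_1²)
r_1² = (0.259)² = 0.067081
Numerator = 0.2 − 0.0671 = 0.1329; denominator = 1 − 0.0671 = 0.9329
φ_{22} = 0.1329 / 0.9329 = 0.142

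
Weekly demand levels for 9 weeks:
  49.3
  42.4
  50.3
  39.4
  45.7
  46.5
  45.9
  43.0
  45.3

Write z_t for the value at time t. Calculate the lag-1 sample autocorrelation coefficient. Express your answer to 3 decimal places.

-0.635

Mean z̄ = (49.3 + 42.4 + 50.3 + 39.4 + 45.7 + 46.5 + 45.9 + 43.0 + 45.3)/9 = 45.3111
Numerator Σ_{t=1}^{8}(z_t−z̄)(z_{t+1}−z̄) = -58.0968
Denominator Σ(z_t−z̄)² = 91.4689
r_1 = -58.0968 / 91.4689 = -0.635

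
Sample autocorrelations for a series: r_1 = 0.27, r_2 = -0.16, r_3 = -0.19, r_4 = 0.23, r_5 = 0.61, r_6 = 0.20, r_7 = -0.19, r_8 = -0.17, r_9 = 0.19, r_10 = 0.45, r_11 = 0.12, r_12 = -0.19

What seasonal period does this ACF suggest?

5

The largest autocorrelation is r_5 = 0.61, with a weaker echo at lag 10 (0.45); the remaining lags stay at or below 0.27.
The dominant spike at lag 5 indicates a seasonal period of 5.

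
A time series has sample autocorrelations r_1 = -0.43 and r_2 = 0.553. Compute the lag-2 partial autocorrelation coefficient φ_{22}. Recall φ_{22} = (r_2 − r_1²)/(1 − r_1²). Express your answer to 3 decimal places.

0.452

φ_{22} = (r_2 − r_1²) / (1 − r_1²)
r_1² = (-0.43)² = 0.1849
Numerator = 0.553 − 0.1849 = 0.3681; denominator = 1 − 0.1849 = 0.8151
φ_{22} = 0.3681 / 0.8151 = 0.452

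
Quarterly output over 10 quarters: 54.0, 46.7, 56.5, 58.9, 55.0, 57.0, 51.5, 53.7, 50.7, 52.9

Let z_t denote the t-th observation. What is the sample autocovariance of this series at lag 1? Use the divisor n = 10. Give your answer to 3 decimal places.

Mean z̄ = (54.0 + 46.7 + 56.5 + 58.9 + 55.0 + 57.0 + 51.5 + 53.7 + 50.7 + 52.9)/10 = 53.6900
Σ_{t=1}^{9}(z_t−z̄)(z_{t+1}−z̄) = -0.9461
γ_1 = -0.9461 / 10 = -0.095

-0.095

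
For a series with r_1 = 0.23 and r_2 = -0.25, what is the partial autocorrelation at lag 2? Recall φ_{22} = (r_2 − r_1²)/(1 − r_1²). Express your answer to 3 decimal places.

-0.320

φ_{22} = (r_2 − r_1²) / (1 − r_1²)
r_1² = (0.23)² = 0.0529
Numerator = -0.25 − 0.0529 = -0.3029; denominator = 1 − 0.0529 = 0.9471
φ_{22} = -0.3029 / 0.9471 = -0.320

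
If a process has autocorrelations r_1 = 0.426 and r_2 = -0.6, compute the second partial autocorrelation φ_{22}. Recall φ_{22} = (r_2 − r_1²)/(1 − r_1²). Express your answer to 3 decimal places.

φ_{22} = (r_2 − r_1²) / (1 − r_1²)
r_1² = (0.426)² = 0.181476
Numerator = -0.6 − 0.1815 = -0.7815; denominator = 1 − 0.1815 = 0.8185
φ_{22} = -0.7815 / 0.8185 = -0.955

-0.955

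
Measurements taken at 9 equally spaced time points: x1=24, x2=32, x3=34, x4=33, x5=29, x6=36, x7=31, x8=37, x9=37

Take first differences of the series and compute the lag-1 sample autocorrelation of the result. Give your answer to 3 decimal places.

First differences Δx: 8, 2, -1, -4, 7, -5, 6, 0
Mean of differences = 1.6250
Numerator Σ(Δx_t−Δx̄)(Δx_{t+1}−Δx̄) = -85.7656
Denominator Σ(Δx_t−Δx̄)² = 173.8750
r_1(Δx) = -85.7656 / 173.8750 = -0.493

-0.493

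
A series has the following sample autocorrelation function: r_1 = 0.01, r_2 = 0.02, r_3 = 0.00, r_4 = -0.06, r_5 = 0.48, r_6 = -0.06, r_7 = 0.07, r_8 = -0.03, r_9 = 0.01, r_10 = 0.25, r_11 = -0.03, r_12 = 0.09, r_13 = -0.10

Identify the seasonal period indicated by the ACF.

The largest autocorrelation is r_5 = 0.48, with a weaker echo at lag 10 (0.25); the remaining lags stay at or below 0.09.
The dominant spike at lag 5 indicates a seasonal period of 5.

5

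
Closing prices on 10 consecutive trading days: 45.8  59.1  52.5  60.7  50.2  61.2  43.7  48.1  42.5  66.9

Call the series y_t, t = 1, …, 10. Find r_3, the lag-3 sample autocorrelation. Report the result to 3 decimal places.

-0.549

Mean ȳ = (45.8 + 59.1 + 52.5 + 60.7 + 50.2 + 61.2 + 43.7 + 48.1 + 42.5 + 66.9)/10 = 53.0700
Σ(y_t−ȳ)(y_{t+3}−ȳ) = (-55.4701) + (-17.3061) + (-4.6341) + (-71.4931) + (14.2639) + (-85.9341) + (-129.5871) = -350.1607
Denominator Σ(y_t−ȳ)² = 637.5810
r_3 = -350.1607 / 637.5810 = -0.549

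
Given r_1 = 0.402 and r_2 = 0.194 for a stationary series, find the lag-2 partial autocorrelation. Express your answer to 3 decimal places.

0.039

φ_{22} = (r_2 − r_1²) / (1 − r_1²)
r_1² = (0.402)² = 0.161604
Numerator = 0.194 − 0.1616 = 0.0324; denominator = 1 − 0.1616 = 0.8384
φ_{22} = 0.0324 / 0.8384 = 0.039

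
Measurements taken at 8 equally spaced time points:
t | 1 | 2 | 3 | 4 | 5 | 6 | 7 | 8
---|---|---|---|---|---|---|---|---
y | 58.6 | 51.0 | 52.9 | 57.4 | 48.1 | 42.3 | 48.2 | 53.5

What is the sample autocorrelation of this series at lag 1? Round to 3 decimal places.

Mean ȳ = (58.6 + 51.0 + 52.9 + 57.4 + 48.1 + 42.3 + 48.2 + 53.5)/8 = 51.5000
Deviations from mean: 7.1000, -0.5000, 1.4000, 5.9000, -3.4000, -9.2000, -3.3000, 2.0000
Numerator Σ_{t=1}^{7}(y_t−ȳ)(y_{t+1}−ȳ) = 38.9900
Denominator Σ(y_t−ȳ)² = 198.5200
r_1 = 38.9900 / 198.5200 = 0.196

0.196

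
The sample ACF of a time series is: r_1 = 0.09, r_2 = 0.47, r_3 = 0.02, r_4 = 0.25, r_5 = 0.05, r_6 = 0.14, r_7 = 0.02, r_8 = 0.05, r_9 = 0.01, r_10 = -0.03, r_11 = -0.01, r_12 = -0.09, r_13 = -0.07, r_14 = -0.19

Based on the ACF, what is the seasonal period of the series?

2

The largest autocorrelation is r_2 = 0.47, with a weaker echo at lag 4 (0.25); the remaining lags stay at or below 0.14.
The dominant spike at lag 2 indicates a seasonal period of 2.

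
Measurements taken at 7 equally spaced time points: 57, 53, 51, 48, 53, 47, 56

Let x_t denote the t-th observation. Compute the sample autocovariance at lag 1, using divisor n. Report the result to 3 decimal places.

-2.840

Mean x̄ = (57 + 53 + 51 + 48 + 53 + 47 + 56)/7 = 52.1429
Deviations: 4.8571, 0.8571, -1.1429, -4.1429, 0.8571, -5.1429, 3.8571
Σ_{t=1}^{6}(x_t−x̄)(x_{t+1}−x̄) = -19.8776
γ_1 = -19.8776 / 7 = -2.840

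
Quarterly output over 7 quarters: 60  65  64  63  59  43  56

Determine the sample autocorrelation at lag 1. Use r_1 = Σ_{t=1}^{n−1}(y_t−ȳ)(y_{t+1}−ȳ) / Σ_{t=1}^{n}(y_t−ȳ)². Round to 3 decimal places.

Mean ȳ = (60 + 65 + 64 + 63 + 59 + 43 + 56)/7 = 58.5714
Numerator Σ_{t=1}^{6}(y_t−ȳ)(y_{t+1}−ȳ) = 103.3878
Denominator Σ(y_t−ȳ)² = 341.7143
r_1 = 103.3878 / 341.7143 = 0.303

0.303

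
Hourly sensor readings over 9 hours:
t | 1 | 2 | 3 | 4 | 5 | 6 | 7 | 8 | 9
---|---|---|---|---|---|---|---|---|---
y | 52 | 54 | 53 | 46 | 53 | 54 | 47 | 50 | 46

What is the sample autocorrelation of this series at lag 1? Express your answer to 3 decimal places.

Mean ȳ = (52 + 54 + 53 + 46 + 53 + 54 + 47 + 50 + 46)/9 = 50.5556
Numerator Σ_{t=1}^{8}(y_t−ȳ)(y_{t+1}−ȳ) = -8.1975
Denominator Σ(y_t−ȳ)² = 92.2222
r_1 = -8.1975 / 92.2222 = -0.089

-0.089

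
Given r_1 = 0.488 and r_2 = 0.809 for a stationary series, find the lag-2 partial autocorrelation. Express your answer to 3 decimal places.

φ_{22} = (r_2 − r_1²) / (1 − r_1²)
r_1² = (0.488)² = 0.238144
Numerator = 0.809 − 0.2381 = 0.5709; denominator = 1 − 0.2381 = 0.7619
φ_{22} = 0.5709 / 0.7619 = 0.749

0.749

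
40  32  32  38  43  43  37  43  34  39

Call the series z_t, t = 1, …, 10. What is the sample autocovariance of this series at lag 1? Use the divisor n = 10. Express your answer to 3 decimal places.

Mean z̄ = (40 + 32 + 32 + 38 + 43 + 43 + 37 + 43 + 34 + 39)/10 = 38.1000
Σ_{t=1}^{9}(z_t−z̄)(z_{t+1}−z̄) = 15.1900
γ_1 = 15.1900 / 10 = 1.519

1.519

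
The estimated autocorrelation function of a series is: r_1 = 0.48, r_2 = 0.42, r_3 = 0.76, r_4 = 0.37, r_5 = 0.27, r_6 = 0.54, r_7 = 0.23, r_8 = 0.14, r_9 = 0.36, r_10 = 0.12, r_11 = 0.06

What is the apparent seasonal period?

The largest autocorrelation is r_3 = 0.76, with a weaker echo at lag 6 (0.54); the remaining lags stay at or below 0.48. The elevated value at lag 1 (0.48), dropping to 0.42 at lag 2, reflects decaying short-term dependence rather than seasonality.
The dominant spike at lag 3 indicates a seasonal period of 3.

3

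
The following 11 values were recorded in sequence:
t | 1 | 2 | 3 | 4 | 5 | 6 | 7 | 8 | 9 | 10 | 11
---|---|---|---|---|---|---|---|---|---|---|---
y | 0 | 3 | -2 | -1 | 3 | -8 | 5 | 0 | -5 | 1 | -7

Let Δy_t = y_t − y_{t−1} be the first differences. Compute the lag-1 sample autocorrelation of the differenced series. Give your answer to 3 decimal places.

-0.664

First differences Δy: 3, -5, 1, 4, -11, 13, -5, -5, 6, -8
Mean of differences = -0.7000
Numerator Σ(Δy_t−Δȳ)(Δy_{t+1}−Δȳ) = -322.8900
Denominator Σ(Δy_t−Δȳ)² = 486.1000
r_1(Δy) = -322.8900 / 486.1000 = -0.664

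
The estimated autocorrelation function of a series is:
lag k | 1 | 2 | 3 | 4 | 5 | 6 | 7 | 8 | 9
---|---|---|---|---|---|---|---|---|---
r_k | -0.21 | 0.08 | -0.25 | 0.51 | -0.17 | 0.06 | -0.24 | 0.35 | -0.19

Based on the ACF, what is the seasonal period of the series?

The largest autocorrelation is r_4 = 0.51, with a weaker echo at lag 8 (0.35); the remaining lags stay at or below 0.08.
The dominant spike at lag 4 indicates a seasonal period of 4.

4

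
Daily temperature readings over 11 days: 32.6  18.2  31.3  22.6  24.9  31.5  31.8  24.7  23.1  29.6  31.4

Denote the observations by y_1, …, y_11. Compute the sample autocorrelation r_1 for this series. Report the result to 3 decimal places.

Mean ȳ = (32.6 + 18.2 + 31.3 + 22.6 + 24.9 + 31.5 + 31.8 + 24.7 + 23.1 + 29.6 + 31.4)/11 = 27.4273
Numerator Σ_{t=1}^{10}(y_t−ȳ)(y_{t+1}−ȳ) = -83.3380
Denominator Σ(y_t−ȳ)² = 238.9618
r_1 = -83.3380 / 238.9618 = -0.349

-0.349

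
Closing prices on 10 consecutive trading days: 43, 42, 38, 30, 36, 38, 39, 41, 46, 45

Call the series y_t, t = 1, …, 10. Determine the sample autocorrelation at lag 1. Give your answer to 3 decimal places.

0.526

Mean ȳ = (43 + 42 + 38 + 30 + 36 + 38 + 39 + 41 + 46 + 45)/10 = 39.8000
Numerator Σ_{t=1}^{9}(y_t−ȳ)(y_{t+1}−ȳ) = 104.9600
Denominator Σ(y_t−ȳ)² = 199.6000
r_1 = 104.9600 / 199.6000 = 0.526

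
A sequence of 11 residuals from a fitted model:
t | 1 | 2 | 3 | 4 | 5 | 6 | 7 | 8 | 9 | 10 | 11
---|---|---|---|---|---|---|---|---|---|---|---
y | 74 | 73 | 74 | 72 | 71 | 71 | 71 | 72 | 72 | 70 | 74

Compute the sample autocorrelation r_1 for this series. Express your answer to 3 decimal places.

Mean ȳ = (74 + 73 + 74 + 72 + 71 + 71 + 71 + 72 + 72 + 70 + 74)/11 = 72.1818
Numerator Σ_{t=1}^{10}(y_t−ȳ)(y_{t+1}−ȳ) = 2.3306
Denominator Σ(y_t−ȳ)² = 19.6364
r_1 = 2.3306 / 19.6364 = 0.119

0.119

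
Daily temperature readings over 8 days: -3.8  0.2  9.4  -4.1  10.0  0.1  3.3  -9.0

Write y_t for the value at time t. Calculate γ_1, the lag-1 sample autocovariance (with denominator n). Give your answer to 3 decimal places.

Mean ȳ = (-3.8 + 0.2 + 9.4 − 4.1 + 10.0 + 0.1 + 3.3 − 9.0)/8 = 0.7625
Deviations: -4.5625, -0.5625, 8.6375, -4.8625, 9.2375, -0.6625, 2.5375, -9.7625
Σ_{t=1}^{7}(y_t−ȳ)(y_{t+1}−ȳ) = -121.7827
γ_1 = -121.7827 / 8 = -15.223

-15.223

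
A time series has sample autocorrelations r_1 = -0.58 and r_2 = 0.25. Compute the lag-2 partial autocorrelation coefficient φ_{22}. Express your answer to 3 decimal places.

-0.130

φ_{22} = (r_2 − r_1²) / (1 − r_1²)
r_1² = (-0.58)² = 0.3364
Numerator = 0.25 − 0.3364 = -0.0864; denominator = 1 − 0.3364 = 0.6636
φ_{22} = -0.0864 / 0.6636 = -0.130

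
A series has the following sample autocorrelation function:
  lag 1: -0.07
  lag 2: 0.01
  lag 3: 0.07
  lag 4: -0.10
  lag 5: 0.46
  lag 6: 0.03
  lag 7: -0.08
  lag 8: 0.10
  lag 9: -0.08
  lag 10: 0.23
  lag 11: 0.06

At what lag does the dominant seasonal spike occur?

5

The largest autocorrelation is r_5 = 0.46, with a weaker echo at lag 10 (0.23); the remaining lags stay at or below 0.10.
The dominant spike at lag 5 indicates a seasonal period of 5.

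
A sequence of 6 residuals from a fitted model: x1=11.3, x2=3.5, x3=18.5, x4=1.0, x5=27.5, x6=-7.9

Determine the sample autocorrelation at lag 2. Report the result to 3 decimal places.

0.461

Mean x̄ = (11.3 + 3.5 + 18.5 + 1.0 + 27.5 − 7.9)/6 = 8.9833
Deviations from mean: 2.3167, -5.4833, 9.5167, -7.9833, 18.5167, -16.8833
Σ(x_t−x̄)(x_{t+2}−x̄) = (22.0469) + (43.7753) + (176.2169) + (134.7853) = 376.8244
Denominator Σ(x_t−x̄)² = 817.6483
r_2 = 376.8244 / 817.6483 = 0.461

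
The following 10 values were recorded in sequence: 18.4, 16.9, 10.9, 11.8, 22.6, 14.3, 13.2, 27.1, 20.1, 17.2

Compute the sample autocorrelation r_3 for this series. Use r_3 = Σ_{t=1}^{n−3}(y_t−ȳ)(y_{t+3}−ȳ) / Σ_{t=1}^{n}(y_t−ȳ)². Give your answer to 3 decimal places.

0.335

Mean ȳ = (18.4 + 16.9 + 10.9 + 11.8 + 22.6 + 14.3 + 13.2 + 27.1 + 20.1 + 17.2)/10 = 17.2500
Σ(y_t−ȳ)(y_{t+3}−ȳ) = (-6.2675) + (-1.8725) + (18.7325) + (22.0725) + (52.6975) + (-8.4075) + (0.2025) = 77.1575
Denominator Σ(y_t−ȳ)² = 230.3450
r_3 = 77.1575 / 230.3450 = 0.335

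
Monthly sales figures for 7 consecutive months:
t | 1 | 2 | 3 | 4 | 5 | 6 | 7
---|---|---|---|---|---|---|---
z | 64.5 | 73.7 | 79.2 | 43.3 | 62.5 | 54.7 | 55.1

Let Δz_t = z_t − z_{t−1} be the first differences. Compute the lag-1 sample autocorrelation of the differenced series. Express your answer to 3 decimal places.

First differences Δz: 9.2, 5.5, -35.9, 19.2, -7.8, 0.4
Mean of differences = -1.5667
Numerator Σ(Δz_t−Δz̄)(Δz_{t+1}−Δz̄) = -1021.2311
Denominator Σ(Δz_t−Δz̄)² = 1818.6133
r_1(Δz) = -1021.2311 / 1818.6133 = -0.562

-0.562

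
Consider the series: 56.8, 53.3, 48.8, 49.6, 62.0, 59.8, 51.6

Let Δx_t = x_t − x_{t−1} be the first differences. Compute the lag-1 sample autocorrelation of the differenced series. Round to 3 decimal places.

First differences Δx: -3.5, -4.5, 0.8, 12.4, -2.2, -8.2
Mean of differences = -0.8667
Numerator Σ(Δx_t−Δx̄)(Δx_{t+1}−Δx̄) = 17.7122
Denominator Σ(Δx_t−Δx̄)² = 254.4733
r_1(Δx) = 17.7122 / 254.4733 = 0.070

0.070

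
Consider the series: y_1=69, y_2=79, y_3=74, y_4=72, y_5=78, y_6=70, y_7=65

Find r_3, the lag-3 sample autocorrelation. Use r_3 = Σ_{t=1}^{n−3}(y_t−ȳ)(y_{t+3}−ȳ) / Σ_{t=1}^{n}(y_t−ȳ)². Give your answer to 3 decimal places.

Mean ȳ = (69 + 79 + 74 + 72 + 78 + 70 + 65)/7 = 72.4286
Σ(y_t−ȳ)(y_{t+3}−ȳ) = (1.4694) + (36.6122) + (-3.8163) + (3.1837) = 37.4490
Denominator Σ(y_t−ȳ)² = 149.7143
r_3 = 37.4490 / 149.7143 = 0.250

0.250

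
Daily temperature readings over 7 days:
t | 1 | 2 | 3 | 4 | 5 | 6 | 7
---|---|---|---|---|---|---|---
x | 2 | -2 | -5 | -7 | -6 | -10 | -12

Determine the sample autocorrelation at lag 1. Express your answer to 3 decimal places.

Mean x̄ = (2 − 2 − 5 − 7 − 6 − 10 − 12)/7 = -5.7143
Deviations from mean: 7.7143, 3.7143, 0.7143, -1.2857, -0.2857, -4.2857, -6.2857
Numerator Σ_{t=1}^{6}(x_t−x̄)(x_{t+1}−x̄) = 58.9184
Denominator Σ(x_t−x̄)² = 133.4286
r_1 = 58.9184 / 133.4286 = 0.442

0.442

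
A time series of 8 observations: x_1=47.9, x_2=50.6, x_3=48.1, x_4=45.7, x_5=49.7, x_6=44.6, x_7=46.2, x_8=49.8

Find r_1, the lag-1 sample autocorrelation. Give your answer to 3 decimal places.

Mean x̄ = (47.9 + 50.6 + 48.1 + 45.7 + 49.7 + 44.6 + 46.2 + 49.8)/8 = 47.8250
Deviations from mean: 0.0750, 2.7750, 0.2750, -2.1250, 1.8750, -3.2250, -1.6250, 1.9750
Σ(x_t−x̄)(x_{t+1}−x̄) = (0.2081) + (0.7631) + (-0.5844) + (-3.9844) + (-6.0469) + (5.2406) + (-3.2094) = -7.6131
Denominator Σ(x_t−x̄)² = 32.7550
r_1 = -7.6131 / 32.7550 = -0.232

-0.232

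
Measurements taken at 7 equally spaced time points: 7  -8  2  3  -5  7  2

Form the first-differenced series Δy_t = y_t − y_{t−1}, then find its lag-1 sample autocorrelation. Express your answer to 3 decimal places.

First differences Δy: -15, 10, 1, -8, 12, -5
Mean of differences = -0.8333
Numerator Σ(Δy_t−Δȳ)(Δy_{t+1}−Δȳ) = -292.1944
Denominator Σ(Δy_t−Δȳ)² = 554.8333
r_1(Δy) = -292.1944 / 554.8333 = -0.527

-0.527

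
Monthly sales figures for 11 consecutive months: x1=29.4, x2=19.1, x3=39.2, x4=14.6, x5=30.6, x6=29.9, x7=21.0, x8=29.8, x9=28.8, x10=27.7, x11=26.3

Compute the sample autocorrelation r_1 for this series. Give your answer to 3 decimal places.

-0.748

Mean x̄ = (29.4 + 19.1 + 39.2 + 14.6 + 30.6 + 29.9 + 21.0 + 29.8 + 28.8 + 27.7 + 26.3)/11 = 26.9455
Numerator Σ_{t=1}^{10}(x_t−x̄)(x_{t+1}−x̄) = -329.3384
Denominator Σ(x_t−x̄)² = 440.1673
r_1 = -329.3384 / 440.1673 = -0.748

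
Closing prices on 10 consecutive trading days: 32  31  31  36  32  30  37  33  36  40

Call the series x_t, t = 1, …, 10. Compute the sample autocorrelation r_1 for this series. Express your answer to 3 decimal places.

Mean x̄ = (32 + 31 + 31 + 36 + 32 + 30 + 37 + 33 + 36 + 40)/10 = 33.8000
Numerator Σ_{t=1}^{9}(x_t−x̄)(x_{t+1}−x̄) = 6.7600
Denominator Σ(x_t−x̄)² = 95.6000
r_1 = 6.7600 / 95.6000 = 0.071

0.071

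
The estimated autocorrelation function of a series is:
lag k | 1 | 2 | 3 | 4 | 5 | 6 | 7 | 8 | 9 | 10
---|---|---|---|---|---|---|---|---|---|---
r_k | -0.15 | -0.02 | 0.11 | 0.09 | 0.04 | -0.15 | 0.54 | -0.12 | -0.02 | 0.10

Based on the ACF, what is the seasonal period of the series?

The largest autocorrelation is r_7 = 0.54; the remaining lags stay at or below 0.11.
The dominant spike at lag 7 indicates a seasonal period of 7.

7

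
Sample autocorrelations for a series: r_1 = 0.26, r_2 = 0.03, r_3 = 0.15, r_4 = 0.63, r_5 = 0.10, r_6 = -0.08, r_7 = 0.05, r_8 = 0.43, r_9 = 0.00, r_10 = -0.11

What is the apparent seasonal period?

The largest autocorrelation is r_4 = 0.63, with a weaker echo at lag 8 (0.43); the remaining lags stay at or below 0.26. The elevated value at lag 1 (0.26), dropping to 0.03 at lag 2, reflects decaying short-term dependence rather than seasonality.
The dominant spike at lag 4 indicates a seasonal period of 4.

4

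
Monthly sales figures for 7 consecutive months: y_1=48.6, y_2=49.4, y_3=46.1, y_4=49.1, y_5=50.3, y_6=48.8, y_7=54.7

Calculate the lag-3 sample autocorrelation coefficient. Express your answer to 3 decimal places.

Mean ȳ = (48.6 + 49.4 + 46.1 + 49.1 + 50.3 + 48.8 + 54.7)/7 = 49.5714
Σ(y_t−ȳ)(y_{t+3}−ȳ) = (0.4580) + (-0.1249) + (2.6780) + (-2.4178) = 0.5933
Denominator Σ(y_t−ȳ)² = 40.6743
r_3 = 0.5933 / 40.6743 = 0.015

0.015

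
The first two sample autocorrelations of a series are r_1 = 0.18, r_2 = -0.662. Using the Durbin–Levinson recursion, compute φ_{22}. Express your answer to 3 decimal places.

-0.718

φ_{22} = (r_2 − r_1²) / (1 − r_1²)
r_1² = (0.18)² = 0.0324
Numerator = -0.662 − 0.0324 = -0.6944; denominator = 1 − 0.0324 = 0.9676
φ_{22} = -0.6944 / 0.9676 = -0.718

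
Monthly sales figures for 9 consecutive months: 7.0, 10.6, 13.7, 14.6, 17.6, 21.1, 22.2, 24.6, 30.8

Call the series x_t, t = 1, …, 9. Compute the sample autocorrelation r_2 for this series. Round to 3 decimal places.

Mean x̄ = (7.0 + 10.6 + 13.7 + 14.6 + 17.6 + 21.1 + 22.2 + 24.6 + 30.8)/9 = 18.0222
Σ(x_t−x̄)(x_{t+2}−x̄) = (47.6405) + (25.4005) + (1.8249) + (-10.5328) + (-1.7640) + (20.2449) + (53.3827) = 136.1968
Denominator Σ(x_t−x̄)² = 440.6156
r_2 = 136.1968 / 440.6156 = 0.309

0.309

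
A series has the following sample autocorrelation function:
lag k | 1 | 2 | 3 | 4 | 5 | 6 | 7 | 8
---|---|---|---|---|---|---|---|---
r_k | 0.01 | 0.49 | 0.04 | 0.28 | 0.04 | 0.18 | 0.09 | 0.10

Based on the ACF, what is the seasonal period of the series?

The largest autocorrelation is r_2 = 0.49, with weaker echoes at lags 4 (0.28) and 6 (0.18); the remaining lags stay at or below 0.10.
The dominant spike at lag 2 indicates a seasonal period of 2.

2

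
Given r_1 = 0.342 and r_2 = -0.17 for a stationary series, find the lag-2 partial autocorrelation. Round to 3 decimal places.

-0.325

φ_{22} = (r_2 − r_1²) / (1 − r_1²)
r_1² = (0.342)² = 0.116964
Numerator = -0.17 − 0.1170 = -0.2870; denominator = 1 − 0.1170 = 0.8830
φ_{22} = -0.2870 / 0.8830 = -0.325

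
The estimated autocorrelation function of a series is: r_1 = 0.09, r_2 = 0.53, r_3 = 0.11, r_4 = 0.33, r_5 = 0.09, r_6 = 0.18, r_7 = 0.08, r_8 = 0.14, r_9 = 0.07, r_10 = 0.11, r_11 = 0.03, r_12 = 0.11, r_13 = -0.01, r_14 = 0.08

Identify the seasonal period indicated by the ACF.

2

The largest autocorrelation is r_2 = 0.53, with weaker echoes at lags 4 (0.33) and 6 (0.18); the remaining lags stay at or below 0.14.
The dominant spike at lag 2 indicates a seasonal period of 2.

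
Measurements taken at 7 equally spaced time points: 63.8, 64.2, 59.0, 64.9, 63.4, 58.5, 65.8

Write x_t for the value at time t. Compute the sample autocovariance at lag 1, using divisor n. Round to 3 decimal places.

Mean x̄ = (63.8 + 64.2 + 59.0 + 64.9 + 63.4 + 58.5 + 65.8)/7 = 62.8000
Σ_{t=1}^{6}(x_t−x̄)(x_{t+1}−x̄) = -26.1200
γ_1 = -26.1200 / 7 = -3.731

-3.731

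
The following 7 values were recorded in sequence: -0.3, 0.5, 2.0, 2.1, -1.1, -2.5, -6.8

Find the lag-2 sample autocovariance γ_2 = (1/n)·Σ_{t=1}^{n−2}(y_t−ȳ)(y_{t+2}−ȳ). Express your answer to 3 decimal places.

0.225

Mean ȳ = (-0.3 + 0.5 + 2.0 + 2.1 − 1.1 − 2.5 − 6.8)/7 = -0.8714
Σ_{t=1}^{5}(y_t−ȳ)(y_{t+2}−ȳ) = 1.5755
γ_2 = 1.5755 / 7 = 0.225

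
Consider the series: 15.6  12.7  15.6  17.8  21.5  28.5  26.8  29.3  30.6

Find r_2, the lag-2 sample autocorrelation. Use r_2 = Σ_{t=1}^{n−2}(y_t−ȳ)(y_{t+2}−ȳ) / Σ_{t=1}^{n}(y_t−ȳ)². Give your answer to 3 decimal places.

0.375

Mean ȳ = (15.6 + 12.7 + 15.6 + 17.8 + 21.5 + 28.5 + 26.8 + 29.3 + 30.6)/9 = 22.0444
Σ(y_t−ȳ)(y_{t+2}−ȳ) = (41.5309) + (39.6620) + (3.5086) + (-27.4002) + (-2.5891) + (46.8386) + (40.6864) = 142.2372
Denominator Σ(y_t−ȳ)² = 378.8222
r_2 = 142.2372 / 378.8222 = 0.375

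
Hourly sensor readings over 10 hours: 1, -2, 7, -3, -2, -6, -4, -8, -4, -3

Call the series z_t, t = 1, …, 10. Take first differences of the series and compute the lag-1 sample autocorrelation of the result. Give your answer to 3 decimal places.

First differences Δz: -3, 9, -10, 1, -4, 2, -4, 4, 1
Mean of differences = -0.4444
Numerator Σ(Δz_t−Δz̄)(Δz_{t+1}−Δz̄) = -160.0864
Denominator Σ(Δz_t−Δz̄)² = 242.2222
r_1(Δz) = -160.0864 / 242.2222 = -0.661

-0.661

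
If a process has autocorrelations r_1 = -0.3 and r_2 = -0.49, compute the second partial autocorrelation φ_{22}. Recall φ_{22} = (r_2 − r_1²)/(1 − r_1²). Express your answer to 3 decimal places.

φ_{22} = (r_2 − r_1²) / (1 − r_1²)
r_1² = (-0.3)² = 0.09
Numerator = -0.49 − 0.0900 = -0.5800; denominator = 1 − 0.0900 = 0.9100
φ_{22} = -0.5800 / 0.9100 = -0.637

-0.637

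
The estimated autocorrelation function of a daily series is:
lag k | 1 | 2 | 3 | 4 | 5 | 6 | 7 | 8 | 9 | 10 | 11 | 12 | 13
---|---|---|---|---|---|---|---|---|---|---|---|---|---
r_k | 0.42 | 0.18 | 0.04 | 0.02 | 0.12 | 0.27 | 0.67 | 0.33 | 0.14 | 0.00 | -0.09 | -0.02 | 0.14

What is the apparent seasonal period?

The largest autocorrelation is r_7 = 0.67; the remaining lags stay at or below 0.42. The elevated value at lag 1 (0.42), dropping to 0.18 at lag 2, reflects decaying short-term dependence rather than seasonality.
The dominant spike at lag 7 indicates a seasonal period of 7.

7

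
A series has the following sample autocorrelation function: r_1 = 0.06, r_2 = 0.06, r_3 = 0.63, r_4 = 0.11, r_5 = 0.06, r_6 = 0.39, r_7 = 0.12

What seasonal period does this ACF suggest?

3

The largest autocorrelation is r_3 = 0.63, with a weaker echo at lag 6 (0.39); the remaining lags stay at or below 0.12.
The dominant spike at lag 3 indicates a seasonal period of 3.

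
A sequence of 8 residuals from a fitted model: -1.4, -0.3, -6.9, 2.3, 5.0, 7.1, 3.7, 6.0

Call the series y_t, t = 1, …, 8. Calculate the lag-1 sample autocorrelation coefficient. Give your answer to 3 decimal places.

Mean ȳ = (-1.4 − 0.3 − 6.9 + 2.3 + 5.0 + 7.1 + 3.7 + 6.0)/8 = 1.9375
Deviations from mean: -3.3375, -2.2375, -8.8375, 0.3625, 3.0625, 5.1625, 1.7625, 4.0625
Numerator Σ_{t=1}^{7}(y_t−ȳ)(y_{t+1}−ȳ) = 57.2173
Denominator Σ(y_t−ȳ)² = 150.0188
r_1 = 57.2173 / 150.0188 = 0.381

0.381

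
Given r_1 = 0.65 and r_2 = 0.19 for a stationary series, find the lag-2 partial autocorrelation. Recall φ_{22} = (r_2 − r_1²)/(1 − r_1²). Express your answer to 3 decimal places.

-0.403

φ_{22} = (r_2 − r_1²) / (1 − r_1²)
r_1² = (0.65)² = 0.4225
Numerator = 0.19 − 0.4225 = -0.2325; denominator = 1 − 0.4225 = 0.5775
φ_{22} = -0.2325 / 0.5775 = -0.403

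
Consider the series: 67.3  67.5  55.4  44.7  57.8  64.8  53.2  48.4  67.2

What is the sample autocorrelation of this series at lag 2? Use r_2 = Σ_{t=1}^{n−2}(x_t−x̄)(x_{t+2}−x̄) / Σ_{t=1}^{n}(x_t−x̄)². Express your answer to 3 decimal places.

Mean x̄ = (67.3 + 67.5 + 55.4 + 44.7 + 57.8 + 64.8 + 53.2 + 48.4 + 67.2)/9 = 58.4778
Σ(x_t−x̄)(x_{t+2}−x̄) = (-27.1528) + (-124.3062) + (2.0860) + (-87.1062) + (3.5772) + (-63.7140) + (-46.0340) = -342.6499
Denominator Σ(x_t−x̄)² = 604.4556
r_2 = -342.6499 / 604.4556 = -0.567

-0.567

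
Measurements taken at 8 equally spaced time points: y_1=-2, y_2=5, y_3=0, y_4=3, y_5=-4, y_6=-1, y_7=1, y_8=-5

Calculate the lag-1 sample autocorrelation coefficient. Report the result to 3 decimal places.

-0.283

Mean ȳ = (-2 + 5 + 0 + 3 − 4 − 1 + 1 − 5)/8 = -0.3750
Deviations from mean: -1.6250, 5.3750, 0.3750, 3.3750, -3.6250, -0.6250, 1.3750, -4.6250
Σ(y_t−ȳ)(y_{t+1}−ȳ) = (-8.7344) + (2.0156) + (1.2656) + (-12.2344) + (2.2656) + (-0.8594) + (-6.3594) = -22.6406
Denominator Σ(y_t−ȳ)² = 79.8750
r_1 = -22.6406 / 79.8750 = -0.283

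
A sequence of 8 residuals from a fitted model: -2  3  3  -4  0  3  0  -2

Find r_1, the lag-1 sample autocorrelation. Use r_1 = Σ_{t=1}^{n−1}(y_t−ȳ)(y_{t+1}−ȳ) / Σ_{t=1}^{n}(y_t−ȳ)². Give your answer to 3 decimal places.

-0.189

Mean ȳ = (-2 + 3 + 3 − 4 + 0 + 3 + 0 − 2)/8 = 0.1250
Deviations from mean: -2.1250, 2.8750, 2.8750, -4.1250, -0.1250, 2.8750, -0.1250, -2.1250
Numerator Σ_{t=1}^{7}(y_t−ȳ)(y_{t+1}−ȳ) = -9.6406
Denominator Σ(y_t−ȳ)² = 50.8750
r_1 = -9.6406 / 50.8750 = -0.189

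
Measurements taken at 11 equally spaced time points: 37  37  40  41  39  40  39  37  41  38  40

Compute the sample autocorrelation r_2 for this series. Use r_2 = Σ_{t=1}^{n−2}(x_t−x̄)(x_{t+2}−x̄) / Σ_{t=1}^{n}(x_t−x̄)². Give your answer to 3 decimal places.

Mean x̄ = (37 + 37 + 40 + 41 + 39 + 40 + 39 + 37 + 41 + 38 + 40)/11 = 39.0000
Numerator Σ_{t=1}^{9}(x_t−x̄)(x_{t+2}−x̄) = -2.0000
Denominator Σ(x_t−x̄)² = 24.0000
r_2 = -2.0000 / 24.0000 = -0.083

-0.083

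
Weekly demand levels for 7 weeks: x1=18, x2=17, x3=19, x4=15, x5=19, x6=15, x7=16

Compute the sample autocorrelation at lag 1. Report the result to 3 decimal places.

Mean x̄ = (18 + 17 + 19 + 15 + 19 + 15 + 16)/7 = 17.0000
Numerator Σ_{t=1}^{6}(x_t−x̄)(x_{t+1}−x̄) = -10.0000
Denominator Σ(x_t−x̄)² = 18.0000
r_1 = -10.0000 / 18.0000 = -0.556

-0.556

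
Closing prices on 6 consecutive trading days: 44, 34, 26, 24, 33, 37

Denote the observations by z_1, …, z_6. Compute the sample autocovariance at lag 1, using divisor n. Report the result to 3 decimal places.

Mean z̄ = (44 + 34 + 26 + 24 + 33 + 37)/6 = 33.0000
Deviations: 11.0000, 1.0000, -7.0000, -9.0000, 0.0000, 4.0000
Σ_{t=1}^{5}(z_t−z̄)(z_{t+1}−z̄) = 67.0000
γ_1 = 67.0000 / 6 = 11.167

11.167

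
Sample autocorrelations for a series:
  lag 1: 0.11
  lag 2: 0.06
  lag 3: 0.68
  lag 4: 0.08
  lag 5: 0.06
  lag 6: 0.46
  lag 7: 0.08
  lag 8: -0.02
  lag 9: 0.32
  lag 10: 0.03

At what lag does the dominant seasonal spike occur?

The largest autocorrelation is r_3 = 0.68, with weaker echoes at lags 6 (0.46) and 9 (0.32); the remaining lags stay at or below 0.11.
The dominant spike at lag 3 indicates a seasonal period of 3.

3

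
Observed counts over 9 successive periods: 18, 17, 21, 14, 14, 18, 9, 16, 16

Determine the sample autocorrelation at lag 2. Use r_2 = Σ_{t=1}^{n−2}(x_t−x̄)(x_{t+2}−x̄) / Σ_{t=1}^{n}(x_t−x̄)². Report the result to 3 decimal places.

0.083

Mean x̄ = (18 + 17 + 21 + 14 + 14 + 18 + 9 + 16 + 16)/9 = 15.8889
Numerator Σ_{t=1}^{7}(x_t−x̄)(x_{t+2}−x̄) = 7.5309
Denominator Σ(x_t−x̄)² = 90.8889
r_2 = 7.5309 / 90.8889 = 0.083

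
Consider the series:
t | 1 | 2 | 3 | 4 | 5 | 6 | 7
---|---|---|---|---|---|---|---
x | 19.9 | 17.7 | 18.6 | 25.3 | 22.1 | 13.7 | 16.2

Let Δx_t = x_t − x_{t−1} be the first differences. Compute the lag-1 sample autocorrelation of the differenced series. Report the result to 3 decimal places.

-0.106

First differences Δx: -2.2, 0.9, 6.7, -3.2, -8.4, 2.5
Mean of differences = -0.6167
Numerator Σ(Δx_t−Δx̄)(Δx_{t+1}−Δx̄) = -14.3569
Denominator Σ(Δx_t−Δx̄)² = 135.3083
r_1(Δx) = -14.3569 / 135.3083 = -0.106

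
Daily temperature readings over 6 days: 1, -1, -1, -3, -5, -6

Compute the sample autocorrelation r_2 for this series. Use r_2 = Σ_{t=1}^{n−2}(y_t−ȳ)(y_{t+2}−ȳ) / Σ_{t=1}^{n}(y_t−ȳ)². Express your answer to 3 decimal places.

Mean ȳ = (1 − 1 − 1 − 3 − 5 − 6)/6 = -2.5000
Deviations from mean: 3.5000, 1.5000, 1.5000, -0.5000, -2.5000, -3.5000
Σ(y_t−ȳ)(y_{t+2}−ȳ) = (5.2500) + (-0.7500) + (-3.7500) + (1.7500) = 2.5000
Denominator Σ(y_t−ȳ)² = 35.5000
r_2 = 2.5000 / 35.5000 = 0.070

0.070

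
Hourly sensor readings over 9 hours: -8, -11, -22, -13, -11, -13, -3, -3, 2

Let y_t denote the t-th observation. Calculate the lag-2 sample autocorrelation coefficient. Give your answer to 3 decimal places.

0.162

Mean ȳ = (-8 − 11 − 22 − 13 − 11 − 13 − 3 − 3 + 2)/9 = -9.1111
Σ(y_t−ȳ)(y_{t+2}−ȳ) = (-14.3210) + (7.3457) + (24.3457) + (15.1235) + (-11.5432) + (-23.7654) + (67.9012) = 65.0864
Denominator Σ(y_t−ȳ)² = 402.8889
r_2 = 65.0864 / 402.8889 = 0.162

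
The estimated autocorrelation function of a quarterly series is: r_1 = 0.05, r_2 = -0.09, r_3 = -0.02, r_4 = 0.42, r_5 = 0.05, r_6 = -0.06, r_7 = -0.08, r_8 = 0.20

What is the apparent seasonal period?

The largest autocorrelation is r_4 = 0.42, with a weaker echo at lag 8 (0.20); the remaining lags stay at or below 0.05.
The dominant spike at lag 4 indicates a seasonal period of 4.

4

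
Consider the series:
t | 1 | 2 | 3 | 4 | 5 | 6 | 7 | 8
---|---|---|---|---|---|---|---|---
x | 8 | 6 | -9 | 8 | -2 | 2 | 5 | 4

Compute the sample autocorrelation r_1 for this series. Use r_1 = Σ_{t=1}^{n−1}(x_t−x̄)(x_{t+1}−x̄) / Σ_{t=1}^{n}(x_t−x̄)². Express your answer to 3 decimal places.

-0.441

Mean x̄ = (8 + 6 − 9 + 8 − 2 + 2 + 5 + 4)/8 = 2.7500
Deviations from mean: 5.2500, 3.2500, -11.7500, 5.2500, -4.7500, -0.7500, 2.2500, 1.2500
Σ(x_t−x̄)(x_{t+1}−x̄) = (17.0625) + (-38.1875) + (-61.6875) + (-24.9375) + (3.5625) + (-1.6875) + (2.8125) = -103.0625
Denominator Σ(x_t−x̄)² = 233.5000
r_1 = -103.0625 / 233.5000 = -0.441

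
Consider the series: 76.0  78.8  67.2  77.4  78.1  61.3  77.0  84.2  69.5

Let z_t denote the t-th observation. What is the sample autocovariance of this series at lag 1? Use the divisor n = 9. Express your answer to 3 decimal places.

Mean z̄ = (76.0 + 78.8 + 67.2 + 77.4 + 78.1 + 61.3 + 77.0 + 84.2 + 69.5)/9 = 74.3889
Σ_{t=1}^{8}(z_t−z̄)(z_{t+1}−z̄) = -140.1746
γ_1 = -140.1746 / 9 = -15.575

-15.575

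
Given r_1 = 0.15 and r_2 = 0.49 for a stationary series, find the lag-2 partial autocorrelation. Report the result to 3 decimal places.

0.478

φ_{22} = (r_2 − r_1²) / (1 − r_1²)
r_1² = (0.15)² = 0.0225
Numerator = 0.49 − 0.0225 = 0.4675; denominator = 1 − 0.0225 = 0.9775
φ_{22} = 0.4675 / 0.9775 = 0.478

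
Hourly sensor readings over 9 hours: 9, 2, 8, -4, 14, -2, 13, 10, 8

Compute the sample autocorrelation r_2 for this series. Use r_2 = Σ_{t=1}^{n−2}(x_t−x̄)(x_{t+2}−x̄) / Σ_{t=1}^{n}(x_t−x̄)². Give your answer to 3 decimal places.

0.555

Mean x̄ = (9 + 2 + 8 − 4 + 14 − 2 + 13 + 10 + 8)/9 = 6.4444
Numerator Σ_{t=1}^{7}(x_t−x̄)(x_{t+2}−x̄) = 180.0494
Denominator Σ(x_t−x̄)² = 324.2222
r_2 = 180.0494 / 324.2222 = 0.555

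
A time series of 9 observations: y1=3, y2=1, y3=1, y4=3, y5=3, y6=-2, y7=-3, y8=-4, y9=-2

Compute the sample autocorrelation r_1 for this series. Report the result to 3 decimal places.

0.581

Mean ȳ = (3 + 1 + 1 + 3 + 3 − 2 − 3 − 4 − 2)/9 = 0.0000
Numerator Σ_{t=1}^{8}(y_t−ȳ)(y_{t+1}−ȳ) = 36.0000
Denominator Σ(y_t−ȳ)² = 62.0000
r_1 = 36.0000 / 62.0000 = 0.581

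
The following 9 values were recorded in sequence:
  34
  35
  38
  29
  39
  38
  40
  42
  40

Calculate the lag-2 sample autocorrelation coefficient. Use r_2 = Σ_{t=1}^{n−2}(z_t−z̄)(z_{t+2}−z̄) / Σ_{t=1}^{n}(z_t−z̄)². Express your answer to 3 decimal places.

0.216

Mean z̄ = (34 + 35 + 38 + 29 + 39 + 38 + 40 + 42 + 40)/9 = 37.2222
Σ(z_t−z̄)(z_{t+2}−z̄) = (-2.5062) + (18.2716) + (1.3827) + (-6.3951) + (4.9383) + (3.7160) + (7.7160) = 27.1235
Denominator Σ(z_t−z̄)² = 125.5556
r_2 = 27.1235 / 125.5556 = 0.216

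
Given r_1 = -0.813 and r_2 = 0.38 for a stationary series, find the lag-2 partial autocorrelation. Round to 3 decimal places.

-0.829

φ_{22} = (r_2 − r_1²) / (1 − r_1²)
r_1² = (-0.813)² = 0.660969
Numerator = 0.38 − 0.6610 = -0.2810; denominator = 1 − 0.6610 = 0.3390
φ_{22} = -0.2810 / 0.3390 = -0.829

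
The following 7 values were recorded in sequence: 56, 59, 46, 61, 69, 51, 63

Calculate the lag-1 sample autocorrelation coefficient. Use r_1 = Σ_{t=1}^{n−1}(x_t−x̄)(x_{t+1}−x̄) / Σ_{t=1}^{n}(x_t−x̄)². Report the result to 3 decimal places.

-0.367

Mean x̄ = (56 + 59 + 46 + 61 + 69 + 51 + 63)/7 = 57.8571
Numerator Σ_{t=1}^{6}(x_t−x̄)(x_{t+1}−x̄) = -129.5918
Denominator Σ(x_t−x̄)² = 352.8571
r_1 = -129.5918 / 352.8571 = -0.367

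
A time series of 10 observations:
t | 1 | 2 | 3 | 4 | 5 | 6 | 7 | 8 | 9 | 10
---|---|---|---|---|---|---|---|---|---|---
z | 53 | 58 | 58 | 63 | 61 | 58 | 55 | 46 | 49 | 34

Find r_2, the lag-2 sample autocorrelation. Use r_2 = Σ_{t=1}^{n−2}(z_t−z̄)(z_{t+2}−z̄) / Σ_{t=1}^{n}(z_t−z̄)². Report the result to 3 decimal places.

Mean z̄ = (53 + 58 + 58 + 63 + 61 + 58 + 55 + 46 + 49 + 34)/10 = 53.5000
Numerator Σ_{t=1}^{8}(z_t−z̄)(z_{t+2}−z̄) = 234.0000
Denominator Σ(z_t−z̄)² = 666.5000
r_2 = 234.0000 / 666.5000 = 0.351

0.351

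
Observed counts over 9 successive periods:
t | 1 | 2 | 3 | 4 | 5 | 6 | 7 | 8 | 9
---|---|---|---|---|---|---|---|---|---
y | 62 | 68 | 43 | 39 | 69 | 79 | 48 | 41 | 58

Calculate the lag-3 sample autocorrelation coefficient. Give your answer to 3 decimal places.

Mean ȳ = (62 + 68 + 43 + 39 + 69 + 79 + 48 + 41 + 58)/9 = 56.3333
Numerator Σ_{t=1}^{6}(y_t−ȳ)(y_{t+3}−ȳ) = -264.6667
Denominator Σ(y_t−ȳ)² = 1628.0000
r_3 = -264.6667 / 1628.0000 = -0.163

-0.163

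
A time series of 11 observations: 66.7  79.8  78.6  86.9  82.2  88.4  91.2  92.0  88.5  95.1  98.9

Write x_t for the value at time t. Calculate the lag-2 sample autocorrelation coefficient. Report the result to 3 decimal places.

Mean x̄ = (66.7 + 79.8 + 78.6 + 86.9 + 82.2 + 88.4 + 91.2 + 92.0 + 88.5 + 95.1 + 98.9)/11 = 86.2091
Numerator Σ_{t=1}^{9}(x_t−x̄)(x_{t+2}−x̄) = 260.7098
Denominator Σ(x_t−x̄)² = 804.7291
r_2 = 260.7098 / 804.7291 = 0.324

0.324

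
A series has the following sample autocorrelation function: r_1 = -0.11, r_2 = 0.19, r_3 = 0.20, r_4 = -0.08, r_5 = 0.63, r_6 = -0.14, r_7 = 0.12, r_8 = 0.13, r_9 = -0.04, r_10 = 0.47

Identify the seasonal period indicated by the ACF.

5

The largest autocorrelation is r_5 = 0.63, with a weaker echo at lag 10 (0.47); the remaining lags stay at or below 0.20.
The dominant spike at lag 5 indicates a seasonal period of 5.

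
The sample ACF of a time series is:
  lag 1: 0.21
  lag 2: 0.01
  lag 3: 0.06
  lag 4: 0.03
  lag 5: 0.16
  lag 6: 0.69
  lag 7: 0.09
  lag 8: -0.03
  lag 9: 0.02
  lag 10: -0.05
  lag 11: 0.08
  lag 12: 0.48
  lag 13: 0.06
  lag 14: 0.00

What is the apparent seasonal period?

The largest autocorrelation is r_6 = 0.69, with a weaker echo at lag 12 (0.48); the remaining lags stay at or below 0.21. The elevated value at lag 1 (0.21), dropping to 0.01 at lag 2, reflects decaying short-term dependence rather than seasonality.
The dominant spike at lag 6 indicates a seasonal period of 6.

6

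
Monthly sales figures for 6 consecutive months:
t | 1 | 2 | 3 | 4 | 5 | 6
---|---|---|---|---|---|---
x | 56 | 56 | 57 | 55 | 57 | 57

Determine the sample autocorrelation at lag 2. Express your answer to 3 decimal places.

Mean x̄ = (56 + 56 + 57 + 55 + 57 + 57)/6 = 56.3333
Numerator Σ_{t=1}^{4}(x_t−x̄)(x_{t+2}−x̄) = -0.2222
Denominator Σ(x_t−x̄)² = 3.3333
r_2 = -0.2222 / 3.3333 = -0.067

-0.067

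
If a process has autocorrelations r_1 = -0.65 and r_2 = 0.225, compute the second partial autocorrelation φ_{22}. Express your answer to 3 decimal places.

-0.342

φ_{22} = (r_2 − r_1²) / (1 − r_1²)
r_1² = (-0.65)² = 0.4225
Numerator = 0.225 − 0.4225 = -0.1975; denominator = 1 − 0.4225 = 0.5775
φ_{22} = -0.1975 / 0.5775 = -0.342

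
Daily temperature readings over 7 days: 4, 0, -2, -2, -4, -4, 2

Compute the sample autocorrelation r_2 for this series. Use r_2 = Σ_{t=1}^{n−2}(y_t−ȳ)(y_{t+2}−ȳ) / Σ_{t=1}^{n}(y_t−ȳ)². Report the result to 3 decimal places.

Mean ȳ = (4 + 0 − 2 − 2 − 4 − 4 + 2)/7 = -0.8571
Deviations from mean: 4.8571, 0.8571, -1.1429, -1.1429, -3.1429, -3.1429, 2.8571
Numerator Σ_{t=1}^{5}(y_t−ȳ)(y_{t+2}−ȳ) = -8.3265
Denominator Σ(y_t−ȳ)² = 54.8571
r_2 = -8.3265 / 54.8571 = -0.152

-0.152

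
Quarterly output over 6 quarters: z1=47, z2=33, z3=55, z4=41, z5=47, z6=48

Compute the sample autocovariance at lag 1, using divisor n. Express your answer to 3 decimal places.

Mean z̄ = (47 + 33 + 55 + 41 + 47 + 48)/6 = 45.1667
Σ_{t=1}^{5}(z_t−z̄)(z_{t+1}−z̄) = -185.3611
γ_1 = -185.3611 / 6 = -30.894

-30.894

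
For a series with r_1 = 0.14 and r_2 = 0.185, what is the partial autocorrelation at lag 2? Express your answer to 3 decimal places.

0.169

φ_{22} = (r_2 − r_1²) / (1 − r_1²)
r_1² = (0.14)² = 0.0196
Numerator = 0.185 − 0.0196 = 0.1654; denominator = 1 − 0.0196 = 0.9804
φ_{22} = 0.1654 / 0.9804 = 0.169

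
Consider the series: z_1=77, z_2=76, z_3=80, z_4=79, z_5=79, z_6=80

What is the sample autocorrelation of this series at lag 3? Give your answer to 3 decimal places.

Mean z̄ = (77 + 76 + 80 + 79 + 79 + 80)/6 = 78.5000
Deviations from mean: -1.5000, -2.5000, 1.5000, 0.5000, 0.5000, 1.5000
Numerator Σ_{t=1}^{3}(z_t−z̄)(z_{t+3}−z̄) = 0.2500
Denominator Σ(z_t−z̄)² = 13.5000
r_3 = 0.2500 / 13.5000 = 0.019

0.019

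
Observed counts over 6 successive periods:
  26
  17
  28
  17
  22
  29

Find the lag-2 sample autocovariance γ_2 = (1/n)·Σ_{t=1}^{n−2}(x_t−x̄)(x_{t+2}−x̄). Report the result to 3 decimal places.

1.685

Mean x̄ = (26 + 17 + 28 + 17 + 22 + 29)/6 = 23.1667
Deviations: 2.8333, -6.1667, 4.8333, -6.1667, -1.1667, 5.8333
Σ_{t=1}^{4}(x_t−x̄)(x_{t+2}−x̄) = 10.1111
γ_2 = 10.1111 / 6 = 1.685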